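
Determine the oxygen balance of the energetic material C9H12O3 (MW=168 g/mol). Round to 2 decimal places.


OB = -1600 * (2C + H/2 - O) / MW
Inner = 2*9 + 12/2 - 3 = 21.00
OB = -1600 * 21.00 / 168 = -200.00%


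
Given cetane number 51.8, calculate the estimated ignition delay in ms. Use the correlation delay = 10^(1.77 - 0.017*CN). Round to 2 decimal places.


delay = 10^(1.77 - 0.017*CN)
Exponent = 1.77 - 0.017*51.8 = 0.8894
delay = 10^0.8894 = 7.75 ms


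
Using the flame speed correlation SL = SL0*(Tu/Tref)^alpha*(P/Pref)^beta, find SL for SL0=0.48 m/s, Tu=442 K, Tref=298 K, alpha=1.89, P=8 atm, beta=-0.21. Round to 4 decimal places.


SL = SL0 * (Tu/Tref)^alpha * (P/Pref)^beta
T ratio = 442/298 = 1.48322148
(T ratio)^alpha = 1.48322148^1.89 = 2.106587
(P/Pref)^beta = 8^(-0.21) = 0.646176
SL = 0.48 * 2.106587 * 0.646176 = 0.6534 m/s


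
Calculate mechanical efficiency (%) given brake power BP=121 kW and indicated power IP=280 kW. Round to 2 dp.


eta_mech = (BP / IP) * 100
Ratio = 121 / 280 = 0.4321
eta_mech = 0.4321 * 100 = 43.21%


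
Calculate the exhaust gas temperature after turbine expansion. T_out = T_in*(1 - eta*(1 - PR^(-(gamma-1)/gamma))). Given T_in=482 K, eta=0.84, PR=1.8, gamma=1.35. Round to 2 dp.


T_out = T_in * (1 - eta * (1 - PR^(-(gamma-1)/gamma)))
Exponent = -(1.35-1)/1.35 = -0.25925926
PR^exp = 1.8^(-0.25925926) = 0.85865408
Factor = 1 - 0.84*(1 - 0.85865408) = 0.88126943
T_out = 482 * 0.88126943 = 424.77 K


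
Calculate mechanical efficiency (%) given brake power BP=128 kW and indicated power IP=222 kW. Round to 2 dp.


eta_mech = (BP / IP) * 100
Ratio = 128 / 222 = 0.5766
eta_mech = 0.5766 * 100 = 57.66%


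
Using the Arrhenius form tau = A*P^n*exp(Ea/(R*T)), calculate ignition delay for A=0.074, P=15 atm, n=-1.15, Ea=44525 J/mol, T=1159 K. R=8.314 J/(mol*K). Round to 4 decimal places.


tau = A * P^n * exp(Ea/(R*T))
P^n = 15^(-1.15) = 0.04441146
Ea/(R*T) = 44525/(8.314*1159) = 4.620729
exp(Ea/(R*T)) = 101.568020
tau = 0.074 * 0.04441146 * 101.568020 = 0.3338 ms


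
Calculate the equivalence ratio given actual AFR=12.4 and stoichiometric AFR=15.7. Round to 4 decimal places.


phi = AFR_stoich / AFR_actual
phi = 15.7 / 12.4 = 1.2661


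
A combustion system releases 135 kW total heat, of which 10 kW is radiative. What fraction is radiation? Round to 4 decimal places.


f_rad = Q_rad / Q_total
f_rad = 10 / 135 = 0.0741


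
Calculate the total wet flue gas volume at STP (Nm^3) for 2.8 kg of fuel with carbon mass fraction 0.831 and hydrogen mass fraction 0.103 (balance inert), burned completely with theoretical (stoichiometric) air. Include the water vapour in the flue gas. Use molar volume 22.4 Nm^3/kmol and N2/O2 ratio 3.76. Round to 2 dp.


Per kg fuel: CO2 = (C/12 kmol)*22.4 = (0.831/12)*22.4 = 1.55120 Nm^3
Per kg fuel: H2O = (H/2 kmol)*22.4 = (0.103/2)*22.4 = 1.15360 Nm^3
O2 needed per kg fuel = C/12 + H/4 = 0.831/12 + 0.103/4 = 0.09500000 kmol
Per kg fuel: N2 = O2*3.76*22.4 = 0.09500000*3.76*22.4 = 8.00128 Nm^3
Total per kg = 1.55120 + 1.15360 + 8.00128 = 10.70608 Nm^3
Total = 10.70608 * 2.8 = 29.98 Nm^3


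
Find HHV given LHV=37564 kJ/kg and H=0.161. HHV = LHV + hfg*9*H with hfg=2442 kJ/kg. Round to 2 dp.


HHV = LHV + hfg * 9 * H
Water addition = 2442 * 9 * 0.161 = 3538.458 kJ/kg
HHV = 37564 + 3538.458 = 41102.46 kJ/kg


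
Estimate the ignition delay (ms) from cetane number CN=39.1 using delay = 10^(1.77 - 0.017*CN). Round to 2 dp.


delay = 10^(1.77 - 0.017*CN)
Exponent = 1.77 - 0.017*39.1 = 1.1053
delay = 10^1.1053 = 12.74 ms


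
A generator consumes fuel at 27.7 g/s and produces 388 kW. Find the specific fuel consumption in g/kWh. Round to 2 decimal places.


SFC = (mf / BP) * 3600
Rate = 27.7 / 388 = 0.071392 g/(s*kW)
SFC = 0.071392 * 3600 = 257.01 g/kWh


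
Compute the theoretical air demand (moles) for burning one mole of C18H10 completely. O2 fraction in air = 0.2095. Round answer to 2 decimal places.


Balanced combustion: C18H10 + 20.5 O2 -> 18 CO2 + 5 H2O
O2 needed = C + H/4 = 18 + 10/4 = 20.50 moles
Air moles = O2 / 0.2095 = 20.50 / 0.2095 = 97.85 moles air


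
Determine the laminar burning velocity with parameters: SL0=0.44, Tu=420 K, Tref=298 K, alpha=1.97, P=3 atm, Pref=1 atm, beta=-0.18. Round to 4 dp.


SL = SL0 * (Tu/Tref)^alpha * (P/Pref)^beta
T ratio = 420/298 = 1.40939597
(T ratio)^alpha = 1.40939597^1.97 = 1.966052
(P/Pref)^beta = 3^(-0.18) = 0.820575
SL = 0.44 * 1.966052 * 0.820575 = 0.7098 m/s


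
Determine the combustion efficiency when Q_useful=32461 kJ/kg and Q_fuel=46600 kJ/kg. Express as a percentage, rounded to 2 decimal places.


Efficiency = (Q_useful / Q_fuel) * 100
Efficiency = (32461 / 46600) * 100
Efficiency = 0.6966 * 100 = 69.66%


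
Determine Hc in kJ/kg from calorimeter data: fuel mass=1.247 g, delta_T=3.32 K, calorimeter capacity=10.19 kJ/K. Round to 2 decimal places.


Hc = C_cal * delta_T / m_fuel
Q_released = 10.19 * 3.32 = 33.8308 kJ
m_fuel = 1.247 g = 1.247/1000 kg = 0.001247 kg
Hc = 33.8308 / 0.001247 = 27129.75 kJ/kg


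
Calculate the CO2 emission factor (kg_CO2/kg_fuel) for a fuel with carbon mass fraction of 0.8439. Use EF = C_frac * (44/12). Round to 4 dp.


EF = C_frac * (M_CO2 / M_C)
EF = 0.8439 * (44/12)
EF = 0.8439 * 3.666667 = 3.0943 kg_CO2/kg_fuel


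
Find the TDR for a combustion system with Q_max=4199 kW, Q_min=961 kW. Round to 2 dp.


TDR = Q_max / Q_min
TDR = 4199 / 961 = 4.37


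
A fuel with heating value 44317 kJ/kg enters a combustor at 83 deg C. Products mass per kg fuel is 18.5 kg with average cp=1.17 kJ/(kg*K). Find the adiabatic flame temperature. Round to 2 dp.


T_ad = T_in + Hc / (m_p * cp)
Denominator = 18.5 * 1.17 = 21.6450
Temperature rise = 44317 / 21.6450 = 2047.45 K
T_ad = 83 + 2047.45 = 2130.45 deg C


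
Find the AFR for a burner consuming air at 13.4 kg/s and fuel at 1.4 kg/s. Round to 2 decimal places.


AFR = m_air / m_fuel
AFR = 13.4 / 1.4 = 9.57


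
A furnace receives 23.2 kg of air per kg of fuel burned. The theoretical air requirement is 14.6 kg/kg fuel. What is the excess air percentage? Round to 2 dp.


Excess air = actual - stoichiometric = 23.2 - 14.6 = 8.60 kg/kg fuel
Excess air % = (excess / stoich) * 100 = (8.60 / 14.6) * 100 = 58.90%


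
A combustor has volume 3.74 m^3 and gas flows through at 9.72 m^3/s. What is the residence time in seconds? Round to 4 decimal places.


tau = V / Q_flow
tau = 3.74 / 9.72 = 0.3848 s


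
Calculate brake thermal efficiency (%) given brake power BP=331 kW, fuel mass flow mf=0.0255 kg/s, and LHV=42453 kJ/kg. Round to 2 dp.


eta_BTE = (BP / (mf * LHV)) * 100
Denominator = 0.0255 * 42453 = 1082.5515 kW
eta_BTE = (331 / 1082.5515) * 100 = 30.58%


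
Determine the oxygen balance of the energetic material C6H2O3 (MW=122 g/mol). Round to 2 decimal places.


OB = -1600 * (2C + H/2 - O) / MW
Inner = 2*6 + 2/2 - 3 = 10.00
OB = -1600 * 10.00 / 122 = -131.15%


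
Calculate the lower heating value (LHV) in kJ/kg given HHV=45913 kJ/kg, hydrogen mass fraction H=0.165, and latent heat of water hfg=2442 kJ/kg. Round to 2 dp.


LHV = HHV - hfg * 9 * H
Water correction = 2442 * 9 * 0.165 = 3626.370 kJ/kg
LHV = 45913 - 3626.370 = 42286.63 kJ/kg


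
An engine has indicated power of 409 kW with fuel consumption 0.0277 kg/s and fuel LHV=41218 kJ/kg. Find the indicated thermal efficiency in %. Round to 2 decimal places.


eta_ith = (IP / (mf * LHV)) * 100
Denominator = 0.0277 * 41218 = 1141.7386 kW
eta_ith = (409 / 1141.7386) * 100 = 35.82%


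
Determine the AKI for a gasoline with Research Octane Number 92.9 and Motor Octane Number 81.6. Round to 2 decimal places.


AKI = (RON + MON) / 2
AKI = (92.9 + 81.6) / 2
AKI = 174.5 / 2 = 87.25


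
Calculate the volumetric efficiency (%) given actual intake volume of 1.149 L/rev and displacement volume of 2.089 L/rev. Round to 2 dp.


eta_v = (V_actual / V_disp) * 100
Ratio = 1.149 / 2.089 = 0.5500
eta_v = 0.5500 * 100 = 55.00%


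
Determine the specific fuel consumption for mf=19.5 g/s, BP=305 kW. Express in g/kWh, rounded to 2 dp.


SFC = (mf / BP) * 3600
Rate = 19.5 / 305 = 0.063934 g/(s*kW)
SFC = 0.063934 * 3600 = 230.16 g/kWh


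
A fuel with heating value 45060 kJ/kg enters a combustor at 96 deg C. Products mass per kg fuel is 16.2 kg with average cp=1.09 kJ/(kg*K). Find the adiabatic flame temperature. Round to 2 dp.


T_ad = T_in + Hc / (m_p * cp)
Denominator = 16.2 * 1.09 = 17.6580
Temperature rise = 45060 / 17.6580 = 2551.82 K
T_ad = 96 + 2551.82 = 2647.82 deg C


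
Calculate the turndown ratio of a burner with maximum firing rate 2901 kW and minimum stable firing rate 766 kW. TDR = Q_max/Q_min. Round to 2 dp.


TDR = Q_max / Q_min
TDR = 2901 / 766 = 3.79


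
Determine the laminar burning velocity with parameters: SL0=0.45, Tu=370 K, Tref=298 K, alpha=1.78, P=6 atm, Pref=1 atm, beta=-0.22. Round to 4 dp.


SL = SL0 * (Tu/Tref)^alpha * (P/Pref)^beta
T ratio = 370/298 = 1.24161074
(T ratio)^alpha = 1.24161074^1.78 = 1.469921
(P/Pref)^beta = 6^(-0.22) = 0.674228
SL = 0.45 * 1.469921 * 0.674228 = 0.4460 m/s


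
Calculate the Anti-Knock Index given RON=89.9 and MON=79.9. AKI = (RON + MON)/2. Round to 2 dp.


AKI = (RON + MON) / 2
AKI = (89.9 + 79.9) / 2
AKI = 169.8 / 2 = 84.90


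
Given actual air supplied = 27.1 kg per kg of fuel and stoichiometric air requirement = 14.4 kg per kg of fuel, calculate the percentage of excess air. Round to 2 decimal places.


Excess air = actual - stoichiometric = 27.1 - 14.4 = 12.70 kg/kg fuel
Excess air % = (excess / stoich) * 100 = (12.70 / 14.4) * 100 = 88.19%


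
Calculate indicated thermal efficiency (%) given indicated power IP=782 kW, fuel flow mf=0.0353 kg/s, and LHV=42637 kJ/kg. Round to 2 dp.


eta_ith = (IP / (mf * LHV)) * 100
Denominator = 0.0353 * 42637 = 1505.0861 kW
eta_ith = (782 / 1505.0861) * 100 = 51.96%


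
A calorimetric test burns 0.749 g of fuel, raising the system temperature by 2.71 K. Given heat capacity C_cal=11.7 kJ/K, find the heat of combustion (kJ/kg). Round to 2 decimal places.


Hc = C_cal * delta_T / m_fuel
Q_released = 11.7 * 2.71 = 31.7070 kJ
m_fuel = 0.749 g = 0.749/1000 kg = 0.000749 kg
Hc = 31.7070 / 0.000749 = 42332.44 kJ/kg


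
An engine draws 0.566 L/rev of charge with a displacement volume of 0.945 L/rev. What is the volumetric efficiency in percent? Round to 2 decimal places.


eta_v = (V_actual / V_disp) * 100
Ratio = 0.566 / 0.945 = 0.5989
eta_v = 0.5989 * 100 = 59.89%


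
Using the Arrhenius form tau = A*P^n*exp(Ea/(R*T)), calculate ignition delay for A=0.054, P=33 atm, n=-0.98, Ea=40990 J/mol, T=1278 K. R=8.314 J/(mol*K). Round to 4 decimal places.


tau = A * P^n * exp(Ea/(R*T))
P^n = 33^(-0.98) = 0.03249798
Ea/(R*T) = 40990/(8.314*1278) = 3.857776
exp(Ea/(R*T)) = 47.359921
tau = 0.054 * 0.03249798 * 47.359921 = 0.0831 ms


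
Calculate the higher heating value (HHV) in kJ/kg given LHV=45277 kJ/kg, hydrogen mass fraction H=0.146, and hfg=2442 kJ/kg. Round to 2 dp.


HHV = LHV + hfg * 9 * H
Water addition = 2442 * 9 * 0.146 = 3208.788 kJ/kg
HHV = 45277 + 3208.788 = 48485.79 kJ/kg


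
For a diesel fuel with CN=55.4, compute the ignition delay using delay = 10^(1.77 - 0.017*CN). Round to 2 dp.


delay = 10^(1.77 - 0.017*CN)
Exponent = 1.77 - 0.017*55.4 = 0.8282
delay = 10^0.8282 = 6.73 ms


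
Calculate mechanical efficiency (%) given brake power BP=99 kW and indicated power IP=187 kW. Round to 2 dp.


eta_mech = (BP / IP) * 100
Ratio = 99 / 187 = 0.5294
eta_mech = 0.5294 * 100 = 52.94%


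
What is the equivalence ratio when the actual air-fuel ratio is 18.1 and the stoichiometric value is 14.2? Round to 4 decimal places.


phi = AFR_stoich / AFR_actual
phi = 14.2 / 18.1 = 0.7845


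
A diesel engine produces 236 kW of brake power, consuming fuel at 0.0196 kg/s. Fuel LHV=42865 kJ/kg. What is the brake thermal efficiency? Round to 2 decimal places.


eta_BTE = (BP / (mf * LHV)) * 100
Denominator = 0.0196 * 42865 = 840.1540 kW
eta_BTE = (236 / 840.1540) * 100 = 28.09%


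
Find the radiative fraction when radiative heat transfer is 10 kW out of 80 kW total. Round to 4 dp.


f_rad = Q_rad / Q_total
f_rad = 10 / 80 = 0.1250


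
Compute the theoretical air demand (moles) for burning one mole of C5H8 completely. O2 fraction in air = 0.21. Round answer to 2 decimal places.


Balanced combustion: C5H8 + 7 O2 -> 5 CO2 + 4 H2O
O2 needed = C + H/4 = 5 + 8/4 = 7.00 moles
Air moles = O2 / 0.21 = 7.00 / 0.21 = 33.33 moles air


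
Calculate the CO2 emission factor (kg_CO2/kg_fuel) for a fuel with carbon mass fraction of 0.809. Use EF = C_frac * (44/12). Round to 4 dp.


EF = C_frac * (M_CO2 / M_C)
EF = 0.809 * (44/12)
EF = 0.809 * 3.666667 = 2.9663 kg_CO2/kg_fuel


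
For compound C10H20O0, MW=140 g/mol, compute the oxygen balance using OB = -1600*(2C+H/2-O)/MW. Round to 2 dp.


OB = -1600 * (2C + H/2 - O) / MW
Inner = 2*10 + 20/2 - 0 = 30.00
OB = -1600 * 30.00 / 140 = -342.86%


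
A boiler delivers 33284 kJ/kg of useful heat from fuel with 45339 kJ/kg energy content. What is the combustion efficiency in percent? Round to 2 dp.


Efficiency = (Q_useful / Q_fuel) * 100
Efficiency = (33284 / 45339) * 100
Efficiency = 0.7341 * 100 = 73.41%


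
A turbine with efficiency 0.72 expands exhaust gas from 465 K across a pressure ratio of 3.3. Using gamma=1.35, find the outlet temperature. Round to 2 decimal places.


T_out = T_in * (1 - eta * (1 - PR^(-(gamma-1)/gamma)))
Exponent = -(1.35-1)/1.35 = -0.25925926
PR^exp = 3.3^(-0.25925926) = 0.73378775
Factor = 1 - 0.72*(1 - 0.73378775) = 0.80832718
T_out = 465 * 0.80832718 = 375.87 K


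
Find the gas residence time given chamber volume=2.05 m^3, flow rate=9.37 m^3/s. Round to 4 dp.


tau = V / Q_flow
tau = 2.05 / 9.37 = 0.2188 s


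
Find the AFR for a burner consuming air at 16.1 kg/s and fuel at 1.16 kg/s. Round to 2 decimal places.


AFR = m_air / m_fuel
AFR = 16.1 / 1.16 = 13.88


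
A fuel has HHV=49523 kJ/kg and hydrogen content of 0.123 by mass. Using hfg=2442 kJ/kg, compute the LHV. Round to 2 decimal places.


LHV = HHV - hfg * 9 * H
Water correction = 2442 * 9 * 0.123 = 2703.294 kJ/kg
LHV = 49523 - 2703.294 = 46819.71 kJ/kg


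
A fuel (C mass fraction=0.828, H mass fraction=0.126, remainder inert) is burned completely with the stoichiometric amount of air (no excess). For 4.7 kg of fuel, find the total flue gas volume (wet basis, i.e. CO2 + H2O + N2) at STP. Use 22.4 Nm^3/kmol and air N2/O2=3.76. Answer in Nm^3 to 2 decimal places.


Per kg fuel: CO2 = (C/12 kmol)*22.4 = (0.828/12)*22.4 = 1.54560 Nm^3
Per kg fuel: H2O = (H/2 kmol)*22.4 = (0.126/2)*22.4 = 1.41120 Nm^3
O2 needed per kg fuel = C/12 + H/4 = 0.828/12 + 0.126/4 = 0.10050000 kmol
Per kg fuel: N2 = O2*3.76*22.4 = 0.10050000*3.76*22.4 = 8.46451 Nm^3
Total per kg = 1.54560 + 1.41120 + 8.46451 = 11.42131 Nm^3
Total = 11.42131 * 4.7 = 53.68 Nm^3


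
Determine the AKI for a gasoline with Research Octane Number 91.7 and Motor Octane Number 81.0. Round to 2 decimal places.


AKI = (RON + MON) / 2
AKI = (91.7 + 81.0) / 2
AKI = 172.7 / 2 = 86.35


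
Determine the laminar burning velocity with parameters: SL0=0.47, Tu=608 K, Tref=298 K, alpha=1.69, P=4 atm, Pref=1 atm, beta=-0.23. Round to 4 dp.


SL = SL0 * (Tu/Tref)^alpha * (P/Pref)^beta
T ratio = 608/298 = 2.04026846
(T ratio)^alpha = 2.04026846^1.69 = 3.337118
(P/Pref)^beta = 4^(-0.23) = 0.726986
SL = 0.47 * 3.337118 * 0.726986 = 1.1402 m/s


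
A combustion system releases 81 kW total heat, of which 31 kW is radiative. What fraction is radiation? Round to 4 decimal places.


f_rad = Q_rad / Q_total
f_rad = 31 / 81 = 0.3827


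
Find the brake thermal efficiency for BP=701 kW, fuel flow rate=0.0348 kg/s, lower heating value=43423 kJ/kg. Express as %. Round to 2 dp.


eta_BTE = (BP / (mf * LHV)) * 100
Denominator = 0.0348 * 43423 = 1511.1204 kW
eta_BTE = (701 / 1511.1204) * 100 = 46.39%


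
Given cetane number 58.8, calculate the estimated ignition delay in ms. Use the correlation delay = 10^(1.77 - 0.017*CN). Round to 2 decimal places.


delay = 10^(1.77 - 0.017*CN)
Exponent = 1.77 - 0.017*58.8 = 0.7704
delay = 10^0.7704 = 5.89 ms


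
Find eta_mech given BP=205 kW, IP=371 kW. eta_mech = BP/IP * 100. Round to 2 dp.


eta_mech = (BP / IP) * 100
Ratio = 205 / 371 = 0.5526
eta_mech = 0.5526 * 100 = 55.26%


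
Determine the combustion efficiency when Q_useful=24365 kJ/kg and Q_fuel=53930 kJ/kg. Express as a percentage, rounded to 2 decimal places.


Efficiency = (Q_useful / Q_fuel) * 100
Efficiency = (24365 / 53930) * 100
Efficiency = 0.4518 * 100 = 45.18%


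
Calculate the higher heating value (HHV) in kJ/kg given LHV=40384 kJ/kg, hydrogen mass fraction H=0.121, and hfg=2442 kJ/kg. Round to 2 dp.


HHV = LHV + hfg * 9 * H
Water addition = 2442 * 9 * 0.121 = 2659.338 kJ/kg
HHV = 40384 + 2659.338 = 43043.34 kJ/kg


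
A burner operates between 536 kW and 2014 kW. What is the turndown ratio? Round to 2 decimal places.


TDR = Q_max / Q_min
TDR = 2014 / 536 = 3.76


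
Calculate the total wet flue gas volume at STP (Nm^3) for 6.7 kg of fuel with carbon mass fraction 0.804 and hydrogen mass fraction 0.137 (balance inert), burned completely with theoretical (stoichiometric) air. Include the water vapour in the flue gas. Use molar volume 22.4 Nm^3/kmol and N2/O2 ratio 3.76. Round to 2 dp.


Per kg fuel: CO2 = (C/12 kmol)*22.4 = (0.804/12)*22.4 = 1.50080 Nm^3
Per kg fuel: H2O = (H/2 kmol)*22.4 = (0.137/2)*22.4 = 1.53440 Nm^3
O2 needed per kg fuel = C/12 + H/4 = 0.804/12 + 0.137/4 = 0.10125000 kmol
Per kg fuel: N2 = O2*3.76*22.4 = 0.10125000*3.76*22.4 = 8.52768 Nm^3
Total per kg = 1.50080 + 1.53440 + 8.52768 = 11.56288 Nm^3
Total = 11.56288 * 6.7 = 77.47 Nm^3


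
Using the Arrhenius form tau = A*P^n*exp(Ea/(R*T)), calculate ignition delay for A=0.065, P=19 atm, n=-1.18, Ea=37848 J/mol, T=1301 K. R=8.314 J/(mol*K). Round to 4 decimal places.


tau = A * P^n * exp(Ea/(R*T))
P^n = 19^(-1.18) = 0.03097924
Ea/(R*T) = 37848/(8.314*1301) = 3.499094
exp(Ea/(R*T)) = 33.085465
tau = 0.065 * 0.03097924 * 33.085465 = 0.0666 ms


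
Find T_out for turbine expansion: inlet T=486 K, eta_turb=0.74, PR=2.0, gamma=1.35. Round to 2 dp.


T_out = T_in * (1 - eta * (1 - PR^(-(gamma-1)/gamma)))
Exponent = -(1.35-1)/1.35 = -0.25925926
PR^exp = 2.0^(-0.25925926) = 0.83551680
Factor = 1 - 0.74*(1 - 0.83551680) = 0.87828243
T_out = 486 * 0.87828243 = 426.85 K


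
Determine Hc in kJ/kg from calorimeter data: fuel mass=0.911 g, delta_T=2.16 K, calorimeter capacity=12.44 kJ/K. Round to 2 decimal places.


Hc = C_cal * delta_T / m_fuel
Q_released = 12.44 * 2.16 = 26.8704 kJ
m_fuel = 0.911 g = 0.911/1000 kg = 0.000911 kg
Hc = 26.8704 / 0.000911 = 29495.50 kJ/kg


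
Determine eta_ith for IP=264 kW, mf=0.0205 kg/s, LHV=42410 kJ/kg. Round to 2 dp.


eta_ith = (IP / (mf * LHV)) * 100
Denominator = 0.0205 * 42410 = 869.4050 kW
eta_ith = (264 / 869.4050) * 100 = 30.37%


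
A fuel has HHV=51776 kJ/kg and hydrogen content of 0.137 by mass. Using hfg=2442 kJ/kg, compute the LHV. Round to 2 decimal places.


LHV = HHV - hfg * 9 * H
Water correction = 2442 * 9 * 0.137 = 3010.986 kJ/kg
LHV = 51776 - 3010.986 = 48765.01 kJ/kg


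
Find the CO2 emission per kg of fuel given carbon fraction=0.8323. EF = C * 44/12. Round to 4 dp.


EF = C_frac * (M_CO2 / M_C)
EF = 0.8323 * (44/12)
EF = 0.8323 * 3.666667 = 3.0518 kg_CO2/kg_fuel


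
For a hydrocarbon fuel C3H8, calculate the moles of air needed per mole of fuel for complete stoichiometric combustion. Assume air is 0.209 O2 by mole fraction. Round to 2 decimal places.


Balanced combustion: C3H8 + 5 O2 -> 3 CO2 + 4 H2O
O2 needed = C + H/4 = 3 + 8/4 = 5.00 moles
Air moles = O2 / 0.209 = 5.00 / 0.209 = 23.92 moles air


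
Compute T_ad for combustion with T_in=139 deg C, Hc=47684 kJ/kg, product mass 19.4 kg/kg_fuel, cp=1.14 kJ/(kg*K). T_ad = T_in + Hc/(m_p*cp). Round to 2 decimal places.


T_ad = T_in + Hc / (m_p * cp)
Denominator = 19.4 * 1.14 = 22.1160
Temperature rise = 47684 / 22.1160 = 2156.09 K
T_ad = 139 + 2156.09 = 2295.09 deg C


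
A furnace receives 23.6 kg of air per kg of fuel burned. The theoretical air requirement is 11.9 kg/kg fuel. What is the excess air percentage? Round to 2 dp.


Excess air = actual - stoichiometric = 23.6 - 11.9 = 11.70 kg/kg fuel
Excess air % = (excess / stoich) * 100 = (11.70 / 11.9) * 100 = 98.32%


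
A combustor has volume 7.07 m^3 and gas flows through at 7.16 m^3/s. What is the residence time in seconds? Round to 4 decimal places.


tau = V / Q_flow
tau = 7.07 / 7.16 = 0.9874 s


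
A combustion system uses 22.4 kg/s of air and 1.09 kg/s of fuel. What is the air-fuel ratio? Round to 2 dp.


AFR = m_air / m_fuel
AFR = 22.4 / 1.09 = 20.55


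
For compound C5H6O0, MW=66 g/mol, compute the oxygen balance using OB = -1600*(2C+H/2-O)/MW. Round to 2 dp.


OB = -1600 * (2C + H/2 - O) / MW
Inner = 2*5 + 6/2 - 0 = 13.00
OB = -1600 * 13.00 / 66 = -315.15%


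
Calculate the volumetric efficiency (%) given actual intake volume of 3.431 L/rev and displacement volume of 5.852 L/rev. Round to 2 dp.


eta_v = (V_actual / V_disp) * 100
Ratio = 3.431 / 5.852 = 0.5863
eta_v = 0.5863 * 100 = 58.63%


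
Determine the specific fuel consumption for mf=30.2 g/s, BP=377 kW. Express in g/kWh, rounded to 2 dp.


SFC = (mf / BP) * 3600
Rate = 30.2 / 377 = 0.080106 g/(s*kW)
SFC = 0.080106 * 3600 = 288.38 g/kWh


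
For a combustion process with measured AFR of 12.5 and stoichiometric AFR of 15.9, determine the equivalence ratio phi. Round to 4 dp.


phi = AFR_stoich / AFR_actual
phi = 15.9 / 12.5 = 1.2720


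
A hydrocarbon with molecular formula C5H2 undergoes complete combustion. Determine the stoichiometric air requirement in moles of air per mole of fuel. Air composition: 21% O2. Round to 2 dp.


Balanced combustion: C5H2 + 5.5 O2 -> 5 CO2 + 1 H2O
O2 needed = C + H/4 = 5 + 2/4 = 5.50 moles
Air moles = O2 / 0.21 = 5.50 / 0.21 = 26.19 moles air


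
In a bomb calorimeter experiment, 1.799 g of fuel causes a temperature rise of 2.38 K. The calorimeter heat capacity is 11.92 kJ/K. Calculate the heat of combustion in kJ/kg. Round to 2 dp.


Hc = C_cal * delta_T / m_fuel
Q_released = 11.92 * 2.38 = 28.3696 kJ
m_fuel = 1.799 g = 1.799/1000 kg = 0.001799 kg
Hc = 28.3696 / 0.001799 = 15769.65 kJ/kg


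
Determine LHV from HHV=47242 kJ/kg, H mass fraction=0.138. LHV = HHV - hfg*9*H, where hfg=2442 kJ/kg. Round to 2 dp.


LHV = HHV - hfg * 9 * H
Water correction = 2442 * 9 * 0.138 = 3032.964 kJ/kg
LHV = 47242 - 3032.964 = 44209.04 kJ/kg


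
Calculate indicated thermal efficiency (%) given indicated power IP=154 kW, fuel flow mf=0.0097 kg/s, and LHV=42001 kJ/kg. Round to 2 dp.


eta_ith = (IP / (mf * LHV)) * 100
Denominator = 0.0097 * 42001 = 407.4097 kW
eta_ith = (154 / 407.4097) * 100 = 37.80%


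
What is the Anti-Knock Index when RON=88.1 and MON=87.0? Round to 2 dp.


AKI = (RON + MON) / 2
AKI = (88.1 + 87.0) / 2
AKI = 175.1 / 2 = 87.55


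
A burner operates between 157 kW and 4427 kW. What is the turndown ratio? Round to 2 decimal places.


TDR = Q_max / Q_min
TDR = 4427 / 157 = 28.20


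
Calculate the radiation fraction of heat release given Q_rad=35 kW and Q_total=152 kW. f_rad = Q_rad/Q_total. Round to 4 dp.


f_rad = Q_rad / Q_total
f_rad = 35 / 152 = 0.2303


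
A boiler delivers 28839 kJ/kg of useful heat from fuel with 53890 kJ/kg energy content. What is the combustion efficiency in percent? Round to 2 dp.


Efficiency = (Q_useful / Q_fuel) * 100
Efficiency = (28839 / 53890) * 100
Efficiency = 0.5351 * 100 = 53.51%


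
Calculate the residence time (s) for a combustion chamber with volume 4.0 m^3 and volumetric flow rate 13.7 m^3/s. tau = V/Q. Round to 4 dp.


tau = V / Q_flow
tau = 4.0 / 13.7 = 0.2920 s


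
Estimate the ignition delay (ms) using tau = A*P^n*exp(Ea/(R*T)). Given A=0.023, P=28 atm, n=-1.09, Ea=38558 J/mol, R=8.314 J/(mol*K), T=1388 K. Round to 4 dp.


tau = A * P^n * exp(Ea/(R*T))
P^n = 28^(-1.09) = 0.02646048
Ea/(R*T) = 38558/(8.314*1388) = 3.341296
exp(Ea/(R*T)) = 28.255736
tau = 0.023 * 0.02646048 * 28.255736 = 0.0172 ms


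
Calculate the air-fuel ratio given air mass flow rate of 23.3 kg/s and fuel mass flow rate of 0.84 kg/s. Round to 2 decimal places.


AFR = m_air / m_fuel
AFR = 23.3 / 0.84 = 27.74


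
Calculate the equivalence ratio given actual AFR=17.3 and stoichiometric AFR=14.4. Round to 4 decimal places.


phi = AFR_stoich / AFR_actual
phi = 14.4 / 17.3 = 0.8324


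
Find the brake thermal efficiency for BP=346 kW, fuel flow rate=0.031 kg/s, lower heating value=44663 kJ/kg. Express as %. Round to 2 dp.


eta_BTE = (BP / (mf * LHV)) * 100
Denominator = 0.031 * 44663 = 1384.5530 kW
eta_BTE = (346 / 1384.5530) * 100 = 24.99%


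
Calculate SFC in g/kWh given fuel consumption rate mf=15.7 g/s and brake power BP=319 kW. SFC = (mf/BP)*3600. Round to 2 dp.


SFC = (mf / BP) * 3600
Rate = 15.7 / 319 = 0.049216 g/(s*kW)
SFC = 0.049216 * 3600 = 177.18 g/kWh


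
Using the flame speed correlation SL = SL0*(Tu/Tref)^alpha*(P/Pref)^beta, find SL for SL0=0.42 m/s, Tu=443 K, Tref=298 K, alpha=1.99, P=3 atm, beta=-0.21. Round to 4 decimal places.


SL = SL0 * (Tu/Tref)^alpha * (P/Pref)^beta
T ratio = 443/298 = 1.48657718
(T ratio)^alpha = 1.48657718^1.99 = 2.201167
(P/Pref)^beta = 3^(-0.21) = 0.793971
SL = 0.42 * 2.201167 * 0.793971 = 0.7340 m/s


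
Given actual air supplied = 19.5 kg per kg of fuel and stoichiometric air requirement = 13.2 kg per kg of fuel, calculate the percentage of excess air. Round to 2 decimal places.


Excess air = actual - stoichiometric = 19.5 - 13.2 = 6.30 kg/kg fuel
Excess air % = (excess / stoich) * 100 = (6.30 / 13.2) * 100 = 47.73%


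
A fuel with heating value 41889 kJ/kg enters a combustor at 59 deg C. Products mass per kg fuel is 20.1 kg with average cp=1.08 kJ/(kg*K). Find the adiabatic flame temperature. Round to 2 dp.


T_ad = T_in + Hc / (m_p * cp)
Denominator = 20.1 * 1.08 = 21.7080
Temperature rise = 41889 / 21.7080 = 1929.66 K
T_ad = 59 + 1929.66 = 1988.66 deg C


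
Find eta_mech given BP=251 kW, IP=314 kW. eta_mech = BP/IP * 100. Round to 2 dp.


eta_mech = (BP / IP) * 100
Ratio = 251 / 314 = 0.7994
eta_mech = 0.7994 * 100 = 79.94%


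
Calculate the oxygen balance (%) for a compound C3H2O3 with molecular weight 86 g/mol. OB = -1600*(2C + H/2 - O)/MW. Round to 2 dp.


OB = -1600 * (2C + H/2 - O) / MW
Inner = 2*3 + 2/2 - 3 = 4.00
OB = -1600 * 4.00 / 86 = -74.42%


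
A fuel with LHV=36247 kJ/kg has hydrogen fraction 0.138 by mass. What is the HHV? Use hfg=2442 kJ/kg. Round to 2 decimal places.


HHV = LHV + hfg * 9 * H
Water addition = 2442 * 9 * 0.138 = 3032.964 kJ/kg
HHV = 36247 + 3032.964 = 39279.96 kJ/kg


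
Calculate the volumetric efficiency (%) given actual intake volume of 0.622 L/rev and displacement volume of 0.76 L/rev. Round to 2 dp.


eta_v = (V_actual / V_disp) * 100
Ratio = 0.622 / 0.76 = 0.8184
eta_v = 0.8184 * 100 = 81.84%


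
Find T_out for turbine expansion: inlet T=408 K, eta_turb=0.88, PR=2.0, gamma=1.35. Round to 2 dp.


T_out = T_in * (1 - eta * (1 - PR^(-(gamma-1)/gamma)))
Exponent = -(1.35-1)/1.35 = -0.25925926
PR^exp = 2.0^(-0.25925926) = 0.83551680
Factor = 1 - 0.88*(1 - 0.83551680) = 0.85525478
T_out = 408 * 0.85525478 = 348.94 K


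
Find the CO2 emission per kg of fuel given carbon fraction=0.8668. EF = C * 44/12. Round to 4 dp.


EF = C_frac * (M_CO2 / M_C)
EF = 0.8668 * (44/12)
EF = 0.8668 * 3.666667 = 3.1783 kg_CO2/kg_fuel


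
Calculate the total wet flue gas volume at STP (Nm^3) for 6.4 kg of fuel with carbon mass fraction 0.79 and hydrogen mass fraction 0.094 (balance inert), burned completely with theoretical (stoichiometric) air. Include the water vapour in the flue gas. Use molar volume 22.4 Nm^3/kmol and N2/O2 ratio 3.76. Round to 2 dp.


Per kg fuel: CO2 = (C/12 kmol)*22.4 = (0.79/12)*22.4 = 1.47467 Nm^3
Per kg fuel: H2O = (H/2 kmol)*22.4 = (0.094/2)*22.4 = 1.05280 Nm^3
O2 needed per kg fuel = C/12 + H/4 = 0.79/12 + 0.094/4 = 0.08933333 kmol
Per kg fuel: N2 = O2*3.76*22.4 = 0.08933333*3.76*22.4 = 7.52401 Nm^3
Total per kg = 1.47467 + 1.05280 + 7.52401 = 10.05148 Nm^3
Total = 10.05148 * 6.4 = 64.33 Nm^3


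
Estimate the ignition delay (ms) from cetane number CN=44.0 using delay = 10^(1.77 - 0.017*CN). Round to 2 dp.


delay = 10^(1.77 - 0.017*CN)
Exponent = 1.77 - 0.017*44.0 = 1.0220
delay = 10^1.0220 = 10.52 ms


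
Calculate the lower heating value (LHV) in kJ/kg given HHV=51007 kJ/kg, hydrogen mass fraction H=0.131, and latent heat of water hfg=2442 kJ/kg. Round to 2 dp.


LHV = HHV - hfg * 9 * H
Water correction = 2442 * 9 * 0.131 = 2879.118 kJ/kg
LHV = 51007 - 2879.118 = 48127.88 kJ/kg


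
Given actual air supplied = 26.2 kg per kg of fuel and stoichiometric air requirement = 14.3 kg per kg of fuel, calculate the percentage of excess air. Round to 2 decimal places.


Excess air = actual - stoichiometric = 26.2 - 14.3 = 11.90 kg/kg fuel
Excess air % = (excess / stoich) * 100 = (11.90 / 14.3) * 100 = 83.22%


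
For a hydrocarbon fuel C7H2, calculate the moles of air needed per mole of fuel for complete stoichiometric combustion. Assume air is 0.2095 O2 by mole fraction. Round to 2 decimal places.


Balanced combustion: C7H2 + 7.5 O2 -> 7 CO2 + 1 H2O
O2 needed = C + H/4 = 7 + 2/4 = 7.50 moles
Air moles = O2 / 0.2095 = 7.50 / 0.2095 = 35.80 moles air


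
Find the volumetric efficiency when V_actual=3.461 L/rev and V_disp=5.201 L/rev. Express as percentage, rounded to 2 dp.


eta_v = (V_actual / V_disp) * 100
Ratio = 3.461 / 5.201 = 0.6654
eta_v = 0.6654 * 100 = 66.54%


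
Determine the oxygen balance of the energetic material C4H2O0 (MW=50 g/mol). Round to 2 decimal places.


OB = -1600 * (2C + H/2 - O) / MW
Inner = 2*4 + 2/2 - 0 = 9.00
OB = -1600 * 9.00 / 50 = -288.00%


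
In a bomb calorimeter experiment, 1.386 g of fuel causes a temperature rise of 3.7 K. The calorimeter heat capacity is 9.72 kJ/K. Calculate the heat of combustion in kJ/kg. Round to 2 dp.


Hc = C_cal * delta_T / m_fuel
Q_released = 9.72 * 3.7 = 35.9640 kJ
m_fuel = 1.386 g = 1.386/1000 kg = 0.001386 kg
Hc = 35.9640 / 0.001386 = 25948.05 kJ/kg


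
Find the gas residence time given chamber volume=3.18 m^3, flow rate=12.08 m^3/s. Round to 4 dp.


tau = V / Q_flow
tau = 3.18 / 12.08 = 0.2632 s


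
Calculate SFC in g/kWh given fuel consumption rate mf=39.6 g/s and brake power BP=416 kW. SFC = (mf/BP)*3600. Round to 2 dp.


SFC = (mf / BP) * 3600
Rate = 39.6 / 416 = 0.095192 g/(s*kW)
SFC = 0.095192 * 3600 = 342.69 g/kWh


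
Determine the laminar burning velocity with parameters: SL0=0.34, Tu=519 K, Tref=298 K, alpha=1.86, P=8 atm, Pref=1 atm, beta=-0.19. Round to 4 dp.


SL = SL0 * (Tu/Tref)^alpha * (P/Pref)^beta
T ratio = 519/298 = 1.74161074
(T ratio)^alpha = 1.74161074^1.86 = 2.806526
(P/Pref)^beta = 8^(-0.19) = 0.673617
SL = 0.34 * 2.806526 * 0.673617 = 0.6428 m/s


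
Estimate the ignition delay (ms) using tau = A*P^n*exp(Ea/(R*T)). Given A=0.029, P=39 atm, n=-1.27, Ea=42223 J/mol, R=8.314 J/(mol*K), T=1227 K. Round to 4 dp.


tau = A * P^n * exp(Ea/(R*T))
P^n = 39^(-1.27) = 0.00953560
Ea/(R*T) = 42223/(8.314*1227) = 4.138991
exp(Ea/(R*T)) = 62.739499
tau = 0.029 * 0.00953560 * 62.739499 = 0.0173 ms


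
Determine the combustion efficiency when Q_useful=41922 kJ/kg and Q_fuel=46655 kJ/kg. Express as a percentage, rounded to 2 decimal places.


Efficiency = (Q_useful / Q_fuel) * 100
Efficiency = (41922 / 46655) * 100
Efficiency = 0.8986 * 100 = 89.86%


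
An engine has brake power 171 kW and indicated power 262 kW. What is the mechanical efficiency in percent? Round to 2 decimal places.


eta_mech = (BP / IP) * 100
Ratio = 171 / 262 = 0.6527
eta_mech = 0.6527 * 100 = 65.27%


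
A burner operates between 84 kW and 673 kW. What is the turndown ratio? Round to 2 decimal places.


TDR = Q_max / Q_min
TDR = 673 / 84 = 8.01


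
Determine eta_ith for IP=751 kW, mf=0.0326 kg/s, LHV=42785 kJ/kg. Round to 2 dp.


eta_ith = (IP / (mf * LHV)) * 100
Denominator = 0.0326 * 42785 = 1394.7910 kW
eta_ith = (751 / 1394.7910) * 100 = 53.84%


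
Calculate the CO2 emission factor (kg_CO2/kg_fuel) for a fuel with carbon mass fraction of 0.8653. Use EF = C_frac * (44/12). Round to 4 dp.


EF = C_frac * (M_CO2 / M_C)
EF = 0.8653 * (44/12)
EF = 0.8653 * 3.666667 = 3.1728 kg_CO2/kg_fuel


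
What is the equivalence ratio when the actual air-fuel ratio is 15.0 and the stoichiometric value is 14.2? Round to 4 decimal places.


phi = AFR_stoich / AFR_actual
phi = 14.2 / 15.0 = 0.9467


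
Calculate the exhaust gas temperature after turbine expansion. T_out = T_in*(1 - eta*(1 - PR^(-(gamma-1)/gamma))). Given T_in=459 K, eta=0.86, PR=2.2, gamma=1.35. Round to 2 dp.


T_out = T_in * (1 - eta * (1 - PR^(-(gamma-1)/gamma)))
Exponent = -(1.35-1)/1.35 = -0.25925926
PR^exp = 2.2^(-0.25925926) = 0.81512413
Factor = 1 - 0.86*(1 - 0.81512413) = 0.84100675
T_out = 459 * 0.84100675 = 386.02 K


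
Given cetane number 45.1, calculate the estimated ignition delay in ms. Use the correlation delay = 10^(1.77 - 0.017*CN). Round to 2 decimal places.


delay = 10^(1.77 - 0.017*CN)
Exponent = 1.77 - 0.017*45.1 = 1.0033
delay = 10^1.0033 = 10.08 ms


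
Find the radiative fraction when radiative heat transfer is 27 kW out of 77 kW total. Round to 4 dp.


f_rad = Q_rad / Q_total
f_rad = 27 / 77 = 0.3506


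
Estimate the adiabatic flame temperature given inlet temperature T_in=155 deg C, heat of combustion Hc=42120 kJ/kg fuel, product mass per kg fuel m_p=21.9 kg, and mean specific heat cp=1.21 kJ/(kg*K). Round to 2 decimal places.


T_ad = T_in + Hc / (m_p * cp)
Denominator = 21.9 * 1.21 = 26.4990
Temperature rise = 42120 / 26.4990 = 1589.49 K
T_ad = 155 + 1589.49 = 1744.49 deg C


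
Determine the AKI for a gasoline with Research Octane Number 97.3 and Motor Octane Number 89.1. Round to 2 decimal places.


AKI = (RON + MON) / 2
AKI = (97.3 + 89.1) / 2
AKI = 186.4 / 2 = 93.20


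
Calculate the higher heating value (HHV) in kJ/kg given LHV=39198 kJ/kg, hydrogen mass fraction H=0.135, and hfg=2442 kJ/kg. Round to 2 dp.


HHV = LHV + hfg * 9 * H
Water addition = 2442 * 9 * 0.135 = 2967.030 kJ/kg
HHV = 39198 + 2967.030 = 42165.03 kJ/kg


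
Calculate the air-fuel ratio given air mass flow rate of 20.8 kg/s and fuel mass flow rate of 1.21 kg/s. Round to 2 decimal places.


AFR = m_air / m_fuel
AFR = 20.8 / 1.21 = 17.19


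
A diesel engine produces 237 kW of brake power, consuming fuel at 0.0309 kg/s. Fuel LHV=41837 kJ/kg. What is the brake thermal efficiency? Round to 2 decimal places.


eta_BTE = (BP / (mf * LHV)) * 100
Denominator = 0.0309 * 41837 = 1292.7633 kW
eta_BTE = (237 / 1292.7633) * 100 = 18.33%


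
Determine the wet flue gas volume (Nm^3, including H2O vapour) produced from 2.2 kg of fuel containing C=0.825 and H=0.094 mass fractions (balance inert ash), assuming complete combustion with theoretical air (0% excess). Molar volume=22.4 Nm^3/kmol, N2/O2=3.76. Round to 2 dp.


Per kg fuel: CO2 = (C/12 kmol)*22.4 = (0.825/12)*22.4 = 1.54000 Nm^3
Per kg fuel: H2O = (H/2 kmol)*22.4 = (0.094/2)*22.4 = 1.05280 Nm^3
O2 needed per kg fuel = C/12 + H/4 = 0.825/12 + 0.094/4 = 0.09225000 kmol
Per kg fuel: N2 = O2*3.76*22.4 = 0.09225000*3.76*22.4 = 7.76966 Nm^3
Total per kg = 1.54000 + 1.05280 + 7.76966 = 10.36246 Nm^3
Total = 10.36246 * 2.2 = 22.80 Nm^3


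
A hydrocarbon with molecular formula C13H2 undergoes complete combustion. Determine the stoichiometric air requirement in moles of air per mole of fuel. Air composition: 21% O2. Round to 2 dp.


Balanced combustion: C13H2 + 13.5 O2 -> 13 CO2 + 1 H2O
O2 needed = C + H/4 = 13 + 2/4 = 13.50 moles
Air moles = O2 / 0.21 = 13.50 / 0.21 = 64.29 moles air


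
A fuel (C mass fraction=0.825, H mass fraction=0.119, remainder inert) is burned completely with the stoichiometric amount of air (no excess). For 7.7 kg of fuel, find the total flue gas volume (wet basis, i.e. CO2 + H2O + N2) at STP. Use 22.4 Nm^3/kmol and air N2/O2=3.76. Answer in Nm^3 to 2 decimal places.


Per kg fuel: CO2 = (C/12 kmol)*22.4 = (0.825/12)*22.4 = 1.54000 Nm^3
Per kg fuel: H2O = (H/2 kmol)*22.4 = (0.119/2)*22.4 = 1.33280 Nm^3
O2 needed per kg fuel = C/12 + H/4 = 0.825/12 + 0.119/4 = 0.09850000 kmol
Per kg fuel: N2 = O2*3.76*22.4 = 0.09850000*3.76*22.4 = 8.29606 Nm^3
Total per kg = 1.54000 + 1.33280 + 8.29606 = 11.16886 Nm^3
Total = 11.16886 * 7.7 = 86.00 Nm^3


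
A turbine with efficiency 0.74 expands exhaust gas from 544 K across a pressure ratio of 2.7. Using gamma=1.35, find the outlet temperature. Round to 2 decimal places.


T_out = T_in * (1 - eta * (1 - PR^(-(gamma-1)/gamma)))
Exponent = -(1.35-1)/1.35 = -0.25925926
PR^exp = 2.7^(-0.25925926) = 0.77297411
Factor = 1 - 0.74*(1 - 0.77297411) = 0.83200084
T_out = 544 * 0.83200084 = 452.61 K


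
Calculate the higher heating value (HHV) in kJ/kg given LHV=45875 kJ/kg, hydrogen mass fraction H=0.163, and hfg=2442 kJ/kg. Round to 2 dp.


HHV = LHV + hfg * 9 * H
Water addition = 2442 * 9 * 0.163 = 3582.414 kJ/kg
HHV = 45875 + 3582.414 = 49457.41 kJ/kg


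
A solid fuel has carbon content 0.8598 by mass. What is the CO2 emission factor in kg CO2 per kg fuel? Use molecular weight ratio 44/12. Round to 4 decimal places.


EF = C_frac * (M_CO2 / M_C)
EF = 0.8598 * (44/12)
EF = 0.8598 * 3.666667 = 3.1526 kg_CO2/kg_fuel


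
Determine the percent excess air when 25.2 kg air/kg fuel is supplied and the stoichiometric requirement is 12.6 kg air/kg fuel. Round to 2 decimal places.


Excess air = actual - stoichiometric = 25.2 - 12.6 = 12.60 kg/kg fuel
Excess air % = (excess / stoich) * 100 = (12.60 / 12.6) * 100 = 100.00%


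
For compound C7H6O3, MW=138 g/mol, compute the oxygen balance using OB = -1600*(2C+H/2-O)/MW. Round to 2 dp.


OB = -1600 * (2C + H/2 - O) / MW
Inner = 2*7 + 6/2 - 3 = 14.00
OB = -1600 * 14.00 / 138 = -162.32%


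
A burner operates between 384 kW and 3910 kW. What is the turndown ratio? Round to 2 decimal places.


TDR = Q_max / Q_min
TDR = 3910 / 384 = 10.18


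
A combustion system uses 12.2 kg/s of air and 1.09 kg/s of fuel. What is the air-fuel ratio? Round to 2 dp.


AFR = m_air / m_fuel
AFR = 12.2 / 1.09 = 11.19


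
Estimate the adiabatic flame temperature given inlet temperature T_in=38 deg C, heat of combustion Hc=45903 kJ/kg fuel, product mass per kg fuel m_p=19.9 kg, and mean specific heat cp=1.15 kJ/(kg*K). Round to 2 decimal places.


T_ad = T_in + Hc / (m_p * cp)
Denominator = 19.9 * 1.15 = 22.8850
Temperature rise = 45903 / 22.8850 = 2005.81 K
T_ad = 38 + 2005.81 = 2043.81 deg C


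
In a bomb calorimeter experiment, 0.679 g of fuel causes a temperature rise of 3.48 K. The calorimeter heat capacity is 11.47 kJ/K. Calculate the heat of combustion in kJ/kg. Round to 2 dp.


Hc = C_cal * delta_T / m_fuel
Q_released = 11.47 * 3.48 = 39.9156 kJ
m_fuel = 0.679 g = 0.679/1000 kg = 0.000679 kg
Hc = 39.9156 / 0.000679 = 58785.86 kJ/kg


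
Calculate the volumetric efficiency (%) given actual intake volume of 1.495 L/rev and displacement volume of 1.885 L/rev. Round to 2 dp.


eta_v = (V_actual / V_disp) * 100
Ratio = 1.495 / 1.885 = 0.7931
eta_v = 0.7931 * 100 = 79.31%


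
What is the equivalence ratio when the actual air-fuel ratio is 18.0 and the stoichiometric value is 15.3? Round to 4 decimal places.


phi = AFR_stoich / AFR_actual
phi = 15.3 / 18.0 = 0.8500


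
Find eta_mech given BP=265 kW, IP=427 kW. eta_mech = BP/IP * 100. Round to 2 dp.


eta_mech = (BP / IP) * 100
Ratio = 265 / 427 = 0.6206
eta_mech = 0.6206 * 100 = 62.06%
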